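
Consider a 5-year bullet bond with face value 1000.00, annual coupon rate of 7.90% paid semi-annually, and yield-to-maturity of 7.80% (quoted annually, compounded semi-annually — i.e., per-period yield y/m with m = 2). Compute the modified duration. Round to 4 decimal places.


Coupon per period c = face * coupon_rate / m = 39.500000
Periods per year m = 2; per-period yield y/m = 0.039000
Number of cashflows N = 10
Cashflows (t years, CF_t, discount factor 1/(1+y/m)^(m*t), PV):
  t = 0.5000: CF_t = 39.500000, DF = 0.962464, PV = 38.017324
  t = 1.0000: CF_t = 39.500000, DF = 0.926337, PV = 36.590303
  t = 1.5000: CF_t = 39.500000, DF = 0.891566, PV = 35.216846
  t = 2.0000: CF_t = 39.500000, DF = 0.858100, PV = 33.894943
  t = 2.5000: CF_t = 39.500000, DF = 0.825890, PV = 32.622659
  t = 3.0000: CF_t = 39.500000, DF = 0.794889, PV = 31.398132
  t = 3.5000: CF_t = 39.500000, DF = 0.765052, PV = 30.219569
  t = 4.0000: CF_t = 39.500000, DF = 0.736335, PV = 29.085244
  t = 4.5000: CF_t = 39.500000, DF = 0.708696, PV = 27.993498
  t = 5.0000: CF_t = 1039.500000, DF = 0.682094, PV = 709.037195
Price P = sum_t PV_t = 1004.075712
First compute Macaulay numerator sum_t t * PV_t:
  t * PV_t at t = 0.5000: 19.008662
  t * PV_t at t = 1.0000: 36.590303
  t * PV_t at t = 1.5000: 52.825268
  t * PV_t at t = 2.0000: 67.789886
  t * PV_t at t = 2.5000: 81.556648
  t * PV_t at t = 3.0000: 94.194396
  t * PV_t at t = 3.5000: 105.768491
  t * PV_t at t = 4.0000: 116.340977
  t * PV_t at t = 4.5000: 125.970740
  t * PV_t at t = 5.0000: 3545.185974
Macaulay duration D = 4245.231344 / 1004.075712 = 4.227999
Modified duration = D / (1 + y/m) = 4.227999 / (1 + 0.039000) = 4.069297

Answer: Modified duration = 4.0693


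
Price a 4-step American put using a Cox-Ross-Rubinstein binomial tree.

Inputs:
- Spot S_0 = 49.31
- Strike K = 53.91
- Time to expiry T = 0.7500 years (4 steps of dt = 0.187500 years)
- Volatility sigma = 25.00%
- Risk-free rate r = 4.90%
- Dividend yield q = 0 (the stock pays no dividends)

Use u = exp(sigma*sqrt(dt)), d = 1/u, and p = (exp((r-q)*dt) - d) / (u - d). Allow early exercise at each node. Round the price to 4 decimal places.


Answer: Price = V(0,0) = 6.3762

Derivation:
dt = T/N = 0.187500
u = exp(sigma*sqrt(dt)) = 1.114330; d = 1/u = 0.897400
p = (exp((r-q)*dt) - d) / (u - d) = 0.515511
Discount per step: exp(-r*dt) = 0.990855
Stock lattice S(k, i) with i counting down-moves:
  k=0: S(0,0) = 49.3100
  k=1: S(1,0) = 54.9476; S(1,1) = 44.2508
  k=2: S(2,0) = 61.2298; S(2,1) = 49.3100; S(2,2) = 39.7107
  k=3: S(3,0) = 68.2301; S(3,1) = 54.9476; S(3,2) = 44.2508; S(3,3) = 35.6364
  k=4: S(4,0) = 76.0309; S(4,1) = 61.2298; S(4,2) = 49.3100; S(4,3) = 39.7107; S(4,4) = 31.9801
Terminal payoffs V(N, i) = max(K - S_T, 0):
  V(4,0) = 0.000000; V(4,1) = 0.000000; V(4,2) = 4.600000; V(4,3) = 14.199305; V(4,4) = 21.929888
Backward induction: V(k, i) = exp(-r*dt) * [p * V(k+1, i) + (1-p) * V(k+1, i+1)]; then take max(V_cont, immediate exercise) for American.
  V(3,0) = exp(-r*dt) * [p*0.000000 + (1-p)*0.000000] = 0.000000; exercise = 0.000000; V(3,0) = max -> 0.000000
  V(3,1) = exp(-r*dt) * [p*0.000000 + (1-p)*4.600000] = 2.208269; exercise = 0.000000; V(3,1) = max -> 2.208269
  V(3,2) = exp(-r*dt) * [p*4.600000 + (1-p)*14.199305] = 9.166158; exercise = 9.659188; V(3,2) = max -> 9.659188
  V(3,3) = exp(-r*dt) * [p*14.199305 + (1-p)*21.929888] = 17.780578; exercise = 18.273608; V(3,3) = max -> 18.273608
  V(2,0) = exp(-r*dt) * [p*0.000000 + (1-p)*2.208269] = 1.060098; exercise = 0.000000; V(2,0) = max -> 1.060098
  V(2,1) = exp(-r*dt) * [p*2.208269 + (1-p)*9.659188] = 5.764950; exercise = 4.600000; V(2,1) = max -> 5.764950
  V(2,2) = exp(-r*dt) * [p*9.659188 + (1-p)*18.273608] = 13.706275; exercise = 14.199305; V(2,2) = max -> 14.199305
  V(1,0) = exp(-r*dt) * [p*1.060098 + (1-p)*5.764950] = 3.309006; exercise = 0.000000; V(1,0) = max -> 3.309006
  V(1,1) = exp(-r*dt) * [p*5.764950 + (1-p)*14.199305] = 9.761210; exercise = 9.659188; V(1,1) = max -> 9.761210
  V(0,0) = exp(-r*dt) * [p*3.309006 + (1-p)*9.761210] = 6.376179; exercise = 4.600000; V(0,0) = max -> 6.376179


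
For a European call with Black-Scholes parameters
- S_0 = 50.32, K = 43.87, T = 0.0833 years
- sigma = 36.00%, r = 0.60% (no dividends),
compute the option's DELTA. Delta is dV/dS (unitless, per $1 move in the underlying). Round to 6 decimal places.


Answer: Delta = 0.915738

Derivation:
d1 = 1.3769626838; d2 = 1.2730604220
phi(d1) = 0.1545942016; exp(-qT) = 1.0000000000; exp(-rT) = 0.9995003249
N(d1) = 0.9157381074
Delta = exp(-qT) * N(d1) = 1.0000000000 * 0.9157381074 = 0.915738


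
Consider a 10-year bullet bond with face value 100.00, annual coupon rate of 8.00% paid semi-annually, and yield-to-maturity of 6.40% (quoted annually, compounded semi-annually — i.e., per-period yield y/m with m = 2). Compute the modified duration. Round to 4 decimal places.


Answer: Modified duration = 7.0185

Derivation:
Coupon per period c = face * coupon_rate / m = 4.000000
Periods per year m = 2; per-period yield y/m = 0.032000
Number of cashflows N = 20
Cashflows (t years, CF_t, discount factor 1/(1+y/m)^(m*t), PV):
  t = 0.5000: CF_t = 4.000000, DF = 0.968992, PV = 3.875969
  t = 1.0000: CF_t = 4.000000, DF = 0.938946, PV = 3.755784
  t = 1.5000: CF_t = 4.000000, DF = 0.909831, PV = 3.639325
  t = 2.0000: CF_t = 4.000000, DF = 0.881620, PV = 3.526478
  t = 2.5000: CF_t = 4.000000, DF = 0.854283, PV = 3.417130
  t = 3.0000: CF_t = 4.000000, DF = 0.827793, PV = 3.311173
  t = 3.5000: CF_t = 4.000000, DF = 0.802125, PV = 3.208500
  t = 4.0000: CF_t = 4.000000, DF = 0.777253, PV = 3.109012
  t = 4.5000: CF_t = 4.000000, DF = 0.753152, PV = 3.012609
  t = 5.0000: CF_t = 4.000000, DF = 0.729799, PV = 2.919194
  t = 5.5000: CF_t = 4.000000, DF = 0.707169, PV = 2.828677
  t = 6.0000: CF_t = 4.000000, DF = 0.685241, PV = 2.740966
  t = 6.5000: CF_t = 4.000000, DF = 0.663994, PV = 2.655975
  t = 7.0000: CF_t = 4.000000, DF = 0.643405, PV = 2.573619
  t = 7.5000: CF_t = 4.000000, DF = 0.623454, PV = 2.493817
  t = 8.0000: CF_t = 4.000000, DF = 0.604122, PV = 2.416489
  t = 8.5000: CF_t = 4.000000, DF = 0.585390, PV = 2.341559
  t = 9.0000: CF_t = 4.000000, DF = 0.567238, PV = 2.268953
  t = 9.5000: CF_t = 4.000000, DF = 0.549649, PV = 2.198598
  t = 10.0000: CF_t = 104.000000, DF = 0.532606, PV = 55.391024
Price P = sum_t PV_t = 111.684850
First compute Macaulay numerator sum_t t * PV_t:
  t * PV_t at t = 0.5000: 1.937984
  t * PV_t at t = 1.0000: 3.755784
  t * PV_t at t = 1.5000: 5.458988
  t * PV_t at t = 2.0000: 7.052956
  t * PV_t at t = 2.5000: 8.542825
  t * PV_t at t = 3.0000: 9.933518
  t * PV_t at t = 3.5000: 11.229752
  t * PV_t at t = 4.0000: 12.436048
  t * PV_t at t = 4.5000: 13.556739
  t * PV_t at t = 5.0000: 14.595972
  t * PV_t at t = 5.5000: 15.557722
  t * PV_t at t = 6.0000: 16.445795
  t * PV_t at t = 6.5000: 17.263835
  t * PV_t at t = 7.0000: 18.015332
  t * PV_t at t = 7.5000: 18.703625
  t * PV_t at t = 8.0000: 19.331913
  t * PV_t at t = 8.5000: 19.903253
  t * PV_t at t = 9.0000: 20.420574
  t * PV_t at t = 9.5000: 20.886677
  t * PV_t at t = 10.0000: 553.910239
Macaulay duration D = 808.939532 / 111.684850 = 7.243055
Modified duration = D / (1 + y/m) = 7.243055 / (1 + 0.032000) = 7.018464


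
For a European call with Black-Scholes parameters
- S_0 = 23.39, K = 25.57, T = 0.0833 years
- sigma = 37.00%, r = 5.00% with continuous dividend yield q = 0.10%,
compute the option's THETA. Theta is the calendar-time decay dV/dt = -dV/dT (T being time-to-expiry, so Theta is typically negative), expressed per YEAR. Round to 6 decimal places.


d1 = -0.7428484478; d2 = -0.8496368835
phi(d1) = 0.3027492295; exp(-qT) = 0.9999167035; exp(-rT) = 0.9958436616
Theta = -S*exp(-qT)*phi(d1)*sigma/(2*sqrt(T)) - r*K*exp(-rT)*N(d2) + q*S*exp(-qT)*N(d1)
N(d1) = 0.2287867199; N(d2) = 0.1977634996; sqrt(T) = 0.2886173938
Term 1 = -23.3900 * 0.9999167035 * 0.3027492295 * 0.3700 / (2 * 0.2886173938) = -4.5386460924
Term 2 = -0.0500 * 25.5700 * 0.9958436616 * 0.1977634996 = -0.2517897430
Term 3 = 0.0010 * 23.3900 * 0.9999167035 * 0.2287867199 = 0.0053508756
Theta = -4.5386460924 + (-0.2517897430) + (0.0053508756) = -4.785085

Answer: Theta = -4.785085


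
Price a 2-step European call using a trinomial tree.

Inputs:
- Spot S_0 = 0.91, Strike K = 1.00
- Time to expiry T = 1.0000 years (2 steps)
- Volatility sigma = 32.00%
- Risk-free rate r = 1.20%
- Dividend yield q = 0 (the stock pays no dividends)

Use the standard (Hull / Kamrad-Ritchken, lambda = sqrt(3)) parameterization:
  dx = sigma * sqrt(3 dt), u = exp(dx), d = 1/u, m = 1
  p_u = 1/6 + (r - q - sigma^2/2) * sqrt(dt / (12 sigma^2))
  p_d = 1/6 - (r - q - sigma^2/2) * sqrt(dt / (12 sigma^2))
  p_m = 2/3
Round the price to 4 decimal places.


dt = T/N = 0.500000; dx = sigma*sqrt(3*dt) = 0.391918
u = exp(dx) = 1.479817; d = 1/u = 0.675759
p_u = 0.141661, p_m = 0.666667, p_d = 0.191672
Discount per step: exp(-r*dt) = 0.994018
Stock lattice S(k, j) with j the centered position index:
  k=0: S(0,+0) = 0.9100
  k=1: S(1,-1) = 0.6149; S(1,+0) = 0.9100; S(1,+1) = 1.3466
  k=2: S(2,-2) = 0.4156; S(2,-1) = 0.6149; S(2,+0) = 0.9100; S(2,+1) = 1.3466; S(2,+2) = 1.9928
Terminal payoffs V(N, j) = max(S_T - K, 0):
  V(2,-2) = 0.000000; V(2,-1) = 0.000000; V(2,+0) = 0.000000; V(2,+1) = 0.346633; V(2,+2) = 0.992771
Backward induction: V(k, j) = exp(-r*dt) * [p_u * V(k+1, j+1) + p_m * V(k+1, j) + p_d * V(k+1, j-1)]
  V(1,-1) = exp(-r*dt) * [p_u*0.000000 + p_m*0.000000 + p_d*0.000000] = 0.000000
  V(1,+0) = exp(-r*dt) * [p_u*0.346633 + p_m*0.000000 + p_d*0.000000] = 0.048811
  V(1,+1) = exp(-r*dt) * [p_u*0.992771 + p_m*0.346633 + p_d*0.000000] = 0.369503
  V(0,+0) = exp(-r*dt) * [p_u*0.369503 + p_m*0.048811 + p_d*0.000000] = 0.084377

Answer: Price = V(0,0) = 0.0844


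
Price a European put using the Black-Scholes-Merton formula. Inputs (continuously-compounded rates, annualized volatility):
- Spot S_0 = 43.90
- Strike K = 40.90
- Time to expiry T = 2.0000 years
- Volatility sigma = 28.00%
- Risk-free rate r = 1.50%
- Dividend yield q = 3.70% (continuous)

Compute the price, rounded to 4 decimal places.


Answer: Price = 5.7895

Derivation:
d1 = (ln(S/K) + (r - q + 0.5*sigma^2) * T) / (sigma * sqrt(T)) = 0.26563036
d2 = d1 - sigma * sqrt(T) = -0.13034944
exp(-rT) = 0.97044553; exp(-qT) = 0.92867169
P = K * exp(-rT) * N(-d2) - S_0 * exp(-qT) * N(-d1)
N(-d1) = 0.39526195; N(-d2) = 0.55185502
P = 40.9000 * 0.97044553 * 0.55185502 - 43.9000 * 0.92867169 * 0.39526195 = 5.7895


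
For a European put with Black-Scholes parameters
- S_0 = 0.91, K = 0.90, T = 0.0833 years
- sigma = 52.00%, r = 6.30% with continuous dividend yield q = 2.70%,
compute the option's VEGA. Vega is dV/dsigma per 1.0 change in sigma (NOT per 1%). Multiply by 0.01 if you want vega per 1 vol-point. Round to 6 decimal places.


d1 = 0.1686475212; d2 = 0.0185664765
phi(d1) = 0.3933090748; exp(-qT) = 0.9977534273; exp(-rT) = 0.9947658462
Vega = S * exp(-qT) * phi(d1) * sqrt(T) = 0.9100 * 0.9977534273 * 0.3933090748 * 0.2886173938 = 0.103067

Answer: Vega = 0.103067


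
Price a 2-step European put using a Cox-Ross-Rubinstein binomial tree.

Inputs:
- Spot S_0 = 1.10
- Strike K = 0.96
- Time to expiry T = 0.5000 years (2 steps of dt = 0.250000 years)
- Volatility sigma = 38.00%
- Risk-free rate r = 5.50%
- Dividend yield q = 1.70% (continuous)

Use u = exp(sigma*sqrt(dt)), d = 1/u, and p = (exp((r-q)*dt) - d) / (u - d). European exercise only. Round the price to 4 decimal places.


dt = T/N = 0.250000
u = exp(sigma*sqrt(dt)) = 1.209250; d = 1/u = 0.826959
p = (exp((r-q)*dt) - d) / (u - d) = 0.477611
Discount per step: exp(-r*dt) = 0.986344
Stock lattice S(k, i) with i counting down-moves:
  k=0: S(0,0) = 1.1000
  k=1: S(1,0) = 1.3302; S(1,1) = 0.9097
  k=2: S(2,0) = 1.6085; S(2,1) = 1.1000; S(2,2) = 0.7522
Terminal payoffs V(N, i) = max(K - S_T, 0):
  V(2,0) = 0.000000; V(2,1) = 0.000000; V(2,2) = 0.207752
Backward induction: V(k, i) = exp(-r*dt) * [p * V(k+1, i) + (1-p) * V(k+1, i+1)].
  V(1,0) = exp(-r*dt) * [p*0.000000 + (1-p)*0.000000] = 0.000000
  V(1,1) = exp(-r*dt) * [p*0.000000 + (1-p)*0.207752] = 0.107046
  V(0,0) = exp(-r*dt) * [p*0.000000 + (1-p)*0.107046] = 0.055156

Answer: Price = V(0,0) = 0.0552


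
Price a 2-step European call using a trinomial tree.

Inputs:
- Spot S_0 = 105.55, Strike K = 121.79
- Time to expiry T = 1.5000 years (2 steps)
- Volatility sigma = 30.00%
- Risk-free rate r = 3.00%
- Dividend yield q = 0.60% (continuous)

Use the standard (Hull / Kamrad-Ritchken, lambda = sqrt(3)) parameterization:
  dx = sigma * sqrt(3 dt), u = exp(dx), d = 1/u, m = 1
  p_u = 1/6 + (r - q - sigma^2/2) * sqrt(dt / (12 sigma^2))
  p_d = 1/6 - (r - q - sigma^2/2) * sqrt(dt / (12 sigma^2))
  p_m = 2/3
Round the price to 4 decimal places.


dt = T/N = 0.750000; dx = sigma*sqrt(3*dt) = 0.450000
u = exp(dx) = 1.568312; d = 1/u = 0.637628
p_u = 0.149167, p_m = 0.666667, p_d = 0.184167
Discount per step: exp(-r*dt) = 0.977751
Stock lattice S(k, j) with j the centered position index:
  k=0: S(0,+0) = 105.5500
  k=1: S(1,-1) = 67.3017; S(1,+0) = 105.5500; S(1,+1) = 165.5354
  k=2: S(2,-2) = 42.9134; S(2,-1) = 67.3017; S(2,+0) = 105.5500; S(2,+1) = 165.5354; S(2,+2) = 259.6111
Terminal payoffs V(N, j) = max(S_T - K, 0):
  V(2,-2) = 0.000000; V(2,-1) = 0.000000; V(2,+0) = 0.000000; V(2,+1) = 43.745351; V(2,+2) = 137.821108
Backward induction: V(k, j) = exp(-r*dt) * [p_u * V(k+1, j+1) + p_m * V(k+1, j) + p_d * V(k+1, j-1)]
  V(1,-1) = exp(-r*dt) * [p_u*0.000000 + p_m*0.000000 + p_d*0.000000] = 0.000000
  V(1,+0) = exp(-r*dt) * [p_u*43.745351 + p_m*0.000000 + p_d*0.000000] = 6.380167
  V(1,+1) = exp(-r*dt) * [p_u*137.821108 + p_m*43.745351 + p_d*0.000000] = 48.615632
  V(0,+0) = exp(-r*dt) * [p_u*48.615632 + p_m*6.380167 + p_d*0.000000] = 11.249299

Answer: Price = V(0,0) = 11.2493


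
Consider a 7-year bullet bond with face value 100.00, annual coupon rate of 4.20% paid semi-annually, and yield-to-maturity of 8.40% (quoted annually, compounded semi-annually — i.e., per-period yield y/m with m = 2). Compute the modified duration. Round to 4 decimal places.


Coupon per period c = face * coupon_rate / m = 2.100000
Periods per year m = 2; per-period yield y/m = 0.042000
Number of cashflows N = 14
Cashflows (t years, CF_t, discount factor 1/(1+y/m)^(m*t), PV):
  t = 0.5000: CF_t = 2.100000, DF = 0.959693, PV = 2.015355
  t = 1.0000: CF_t = 2.100000, DF = 0.921010, PV = 1.934122
  t = 1.5000: CF_t = 2.100000, DF = 0.883887, PV = 1.856163
  t = 2.0000: CF_t = 2.100000, DF = 0.848260, PV = 1.781347
  t = 2.5000: CF_t = 2.100000, DF = 0.814069, PV = 1.709546
  t = 3.0000: CF_t = 2.100000, DF = 0.781257, PV = 1.640639
  t = 3.5000: CF_t = 2.100000, DF = 0.749766, PV = 1.574509
  t = 4.0000: CF_t = 2.100000, DF = 0.719545, PV = 1.511046
  t = 4.5000: CF_t = 2.100000, DF = 0.690543, PV = 1.450140
  t = 5.0000: CF_t = 2.100000, DF = 0.662709, PV = 1.391689
  t = 5.5000: CF_t = 2.100000, DF = 0.635997, PV = 1.335594
  t = 6.0000: CF_t = 2.100000, DF = 0.610362, PV = 1.281760
  t = 6.5000: CF_t = 2.100000, DF = 0.585760, PV = 1.230096
  t = 7.0000: CF_t = 102.100000, DF = 0.562150, PV = 57.395478
Price P = sum_t PV_t = 78.107482
First compute Macaulay numerator sum_t t * PV_t:
  t * PV_t at t = 0.5000: 1.007678
  t * PV_t at t = 1.0000: 1.934122
  t * PV_t at t = 1.5000: 2.784245
  t * PV_t at t = 2.0000: 3.562693
  t * PV_t at t = 2.5000: 4.273864
  t * PV_t at t = 3.0000: 4.921916
  t * PV_t at t = 3.5000: 5.510783
  t * PV_t at t = 4.0000: 6.044182
  t * PV_t at t = 4.5000: 6.525628
  t * PV_t at t = 5.0000: 6.958444
  t * PV_t at t = 5.5000: 7.345766
  t * PV_t at t = 6.0000: 7.690559
  t * PV_t at t = 6.5000: 7.995623
  t * PV_t at t = 7.0000: 401.768346
Macaulay duration D = 468.323848 / 78.107482 = 5.995890
Modified duration = D / (1 + y/m) = 5.995890 / (1 + 0.042000) = 5.754213

Answer: Modified duration = 5.7542


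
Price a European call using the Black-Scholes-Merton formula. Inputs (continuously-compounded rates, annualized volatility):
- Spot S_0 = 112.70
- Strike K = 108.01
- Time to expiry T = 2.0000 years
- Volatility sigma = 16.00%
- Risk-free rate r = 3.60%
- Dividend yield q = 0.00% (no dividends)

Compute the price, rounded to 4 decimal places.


Answer: Price = 16.8965

Derivation:
d1 = (ln(S/K) + (r - q + 0.5*sigma^2) * T) / (sigma * sqrt(T)) = 0.61918515
d2 = d1 - sigma * sqrt(T) = 0.39291098
exp(-rT) = 0.93053090; exp(-qT) = 1.00000000
C = S_0 * exp(-qT) * N(d1) - K * exp(-rT) * N(d2)
N(d1) = 0.73210280; N(d2) = 0.65280738
C = 112.7000 * 1.00000000 * 0.73210280 - 108.0100 * 0.93053090 * 0.65280738 = 16.8965


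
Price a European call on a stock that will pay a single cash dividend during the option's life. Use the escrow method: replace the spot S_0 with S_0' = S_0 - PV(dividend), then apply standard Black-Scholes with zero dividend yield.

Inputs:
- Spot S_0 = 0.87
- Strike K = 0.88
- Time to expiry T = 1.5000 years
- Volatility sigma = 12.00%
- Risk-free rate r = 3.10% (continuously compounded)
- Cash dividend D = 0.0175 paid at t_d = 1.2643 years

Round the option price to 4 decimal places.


PV(D) = D * exp(-r * t_d) = 0.0175 * 0.96156482 = 0.01682738
S_0' = S_0 - PV(D) = 0.8700 - 0.01682738 = 0.85317262
d1 = (ln(S_0'/K) + (r + sigma^2/2)*T) / (sigma*sqrt(T)) = 0.17922088
d2 = d1 - sigma*sqrt(T) = 0.03225150
exp(-rT) = 0.95456456
N(d1) = 0.57111787; N(d2) = 0.51286426
C = S_0' * N(d1) - K * exp(-rT) * N(d2) = 0.85317262 * 0.57111787 - 0.8800 * 0.95456456 * 0.51286426 = 0.0564

Answer: Price = 0.0564


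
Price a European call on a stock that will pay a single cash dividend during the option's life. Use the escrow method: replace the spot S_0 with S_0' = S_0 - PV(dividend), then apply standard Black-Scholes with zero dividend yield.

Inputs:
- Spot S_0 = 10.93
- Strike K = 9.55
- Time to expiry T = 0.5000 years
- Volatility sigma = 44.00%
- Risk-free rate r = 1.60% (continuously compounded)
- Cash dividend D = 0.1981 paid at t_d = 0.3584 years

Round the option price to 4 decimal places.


Answer: Price = 1.9768

Derivation:
PV(D) = D * exp(-r * t_d) = 0.1981 * 0.99428201 = 0.19696727
S_0' = S_0 - PV(D) = 10.9300 - 0.19696727 = 10.73303273
d1 = (ln(S_0'/K) + (r + sigma^2/2)*T) / (sigma*sqrt(T)) = 0.55663768
d2 = d1 - sigma*sqrt(T) = 0.24551070
exp(-rT) = 0.99203191
N(d1) = 0.71111250; N(d2) = 0.59696949
C = S_0' * N(d1) - K * exp(-rT) * N(d2) = 10.73303273 * 0.71111250 - 9.5500 * 0.99203191 * 0.59696949 = 1.9768


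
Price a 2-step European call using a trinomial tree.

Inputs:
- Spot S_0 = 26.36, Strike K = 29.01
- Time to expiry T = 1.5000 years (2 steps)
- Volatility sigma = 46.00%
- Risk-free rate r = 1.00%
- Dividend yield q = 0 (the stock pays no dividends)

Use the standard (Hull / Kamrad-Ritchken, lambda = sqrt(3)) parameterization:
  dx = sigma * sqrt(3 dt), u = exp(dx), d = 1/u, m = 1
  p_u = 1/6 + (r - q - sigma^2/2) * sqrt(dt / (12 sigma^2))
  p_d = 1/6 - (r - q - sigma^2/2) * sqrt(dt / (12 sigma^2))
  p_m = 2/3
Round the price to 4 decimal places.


Answer: Price = V(0,0) = 4.5243

Derivation:
dt = T/N = 0.750000; dx = sigma*sqrt(3*dt) = 0.690000
u = exp(dx) = 1.993716; d = 1/u = 0.501576
p_u = 0.114601, p_m = 0.666667, p_d = 0.218732
Discount per step: exp(-r*dt) = 0.992528
Stock lattice S(k, j) with j the centered position index:
  k=0: S(0,+0) = 26.3600
  k=1: S(1,-1) = 13.2215; S(1,+0) = 26.3600; S(1,+1) = 52.5543
  k=2: S(2,-2) = 6.6316; S(2,-1) = 13.2215; S(2,+0) = 26.3600; S(2,+1) = 52.5543; S(2,+2) = 104.7784
Terminal payoffs V(N, j) = max(S_T - K, 0):
  V(2,-2) = 0.000000; V(2,-1) = 0.000000; V(2,+0) = 0.000000; V(2,+1) = 23.544341; V(2,+2) = 75.768407
Backward induction: V(k, j) = exp(-r*dt) * [p_u * V(k+1, j+1) + p_m * V(k+1, j) + p_d * V(k+1, j-1)]
  V(1,-1) = exp(-r*dt) * [p_u*0.000000 + p_m*0.000000 + p_d*0.000000] = 0.000000
  V(1,+0) = exp(-r*dt) * [p_u*23.544341 + p_m*0.000000 + p_d*0.000000] = 2.678055
  V(1,+1) = exp(-r*dt) * [p_u*75.768407 + p_m*23.544341 + p_d*0.000000] = 24.197235
  V(0,+0) = exp(-r*dt) * [p_u*24.197235 + p_m*2.678055 + p_d*0.000000] = 4.524348


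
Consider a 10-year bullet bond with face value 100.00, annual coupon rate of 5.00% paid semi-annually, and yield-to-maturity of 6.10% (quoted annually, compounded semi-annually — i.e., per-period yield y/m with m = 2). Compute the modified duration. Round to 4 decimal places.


Coupon per period c = face * coupon_rate / m = 2.500000
Periods per year m = 2; per-period yield y/m = 0.030500
Number of cashflows N = 20
Cashflows (t years, CF_t, discount factor 1/(1+y/m)^(m*t), PV):
  t = 0.5000: CF_t = 2.500000, DF = 0.970403, PV = 2.426007
  t = 1.0000: CF_t = 2.500000, DF = 0.941681, PV = 2.354204
  t = 1.5000: CF_t = 2.500000, DF = 0.913810, PV = 2.284526
  t = 2.0000: CF_t = 2.500000, DF = 0.886764, PV = 2.216910
  t = 2.5000: CF_t = 2.500000, DF = 0.860518, PV = 2.151295
  t = 3.0000: CF_t = 2.500000, DF = 0.835049, PV = 2.087623
  t = 3.5000: CF_t = 2.500000, DF = 0.810334, PV = 2.025835
  t = 4.0000: CF_t = 2.500000, DF = 0.786350, PV = 1.965876
  t = 4.5000: CF_t = 2.500000, DF = 0.763076, PV = 1.907691
  t = 5.0000: CF_t = 2.500000, DF = 0.740491, PV = 1.851229
  t = 5.5000: CF_t = 2.500000, DF = 0.718575, PV = 1.796437
  t = 6.0000: CF_t = 2.500000, DF = 0.697307, PV = 1.743268
  t = 6.5000: CF_t = 2.500000, DF = 0.676669, PV = 1.691672
  t = 7.0000: CF_t = 2.500000, DF = 0.656641, PV = 1.641603
  t = 7.5000: CF_t = 2.500000, DF = 0.637206, PV = 1.593016
  t = 8.0000: CF_t = 2.500000, DF = 0.618347, PV = 1.545867
  t = 8.5000: CF_t = 2.500000, DF = 0.600045, PV = 1.500113
  t = 9.0000: CF_t = 2.500000, DF = 0.582286, PV = 1.455714
  t = 9.5000: CF_t = 2.500000, DF = 0.565052, PV = 1.412629
  t = 10.0000: CF_t = 102.500000, DF = 0.548328, PV = 56.203575
Price P = sum_t PV_t = 91.855087
First compute Macaulay numerator sum_t t * PV_t:
  t * PV_t at t = 0.5000: 1.213003
  t * PV_t at t = 1.0000: 2.354204
  t * PV_t at t = 1.5000: 3.426788
  t * PV_t at t = 2.0000: 4.433820
  t * PV_t at t = 2.5000: 5.378238
  t * PV_t at t = 3.0000: 6.262868
  t * PV_t at t = 3.5000: 7.090422
  t * PV_t at t = 4.0000: 7.863503
  t * PV_t at t = 4.5000: 8.584610
  t * PV_t at t = 5.0000: 9.256143
  t * PV_t at t = 5.5000: 9.880405
  t * PV_t at t = 6.0000: 10.459606
  t * PV_t at t = 6.5000: 10.995865
  t * PV_t at t = 7.0000: 11.491219
  t * PV_t at t = 7.5000: 11.947618
  t * PV_t at t = 8.0000: 12.366934
  t * PV_t at t = 8.5000: 12.750963
  t * PV_t at t = 9.0000: 13.101427
  t * PV_t at t = 9.5000: 13.419974
  t * PV_t at t = 10.0000: 562.035753
Macaulay duration D = 724.313363 / 91.855087 = 7.885392
Modified duration = D / (1 + y/m) = 7.885392 / (1 + 0.030500) = 7.652006

Answer: Modified duration = 7.6520


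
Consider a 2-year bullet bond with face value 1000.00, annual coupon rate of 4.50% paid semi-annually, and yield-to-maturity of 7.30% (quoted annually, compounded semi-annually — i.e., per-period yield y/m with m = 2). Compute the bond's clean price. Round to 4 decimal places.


Coupon per period c = face * coupon_rate / m = 22.500000
Periods per year m = 2; per-period yield y/m = 0.036500
Number of cashflows N = 4
Cashflows (t years, CF_t, discount factor 1/(1+y/m)^(m*t), PV):
  t = 0.5000: CF_t = 22.500000, DF = 0.964785, PV = 21.707670
  t = 1.0000: CF_t = 22.500000, DF = 0.930811, PV = 20.943242
  t = 1.5000: CF_t = 22.500000, DF = 0.898033, PV = 20.205732
  t = 2.0000: CF_t = 1022.500000, DF = 0.866409, PV = 885.902834
Price P = sum_t PV_t = 948.759478

Answer: Price = 948.7595


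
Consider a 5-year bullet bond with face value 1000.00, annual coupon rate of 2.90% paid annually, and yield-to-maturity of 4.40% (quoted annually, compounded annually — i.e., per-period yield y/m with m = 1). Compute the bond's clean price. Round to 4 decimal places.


Coupon per period c = face * coupon_rate / m = 29.000000
Periods per year m = 1; per-period yield y/m = 0.044000
Number of cashflows N = 5
Cashflows (t years, CF_t, discount factor 1/(1+y/m)^(m*t), PV):
  t = 1.0000: CF_t = 29.000000, DF = 0.957854, PV = 27.777778
  t = 2.0000: CF_t = 29.000000, DF = 0.917485, PV = 26.607067
  t = 3.0000: CF_t = 29.000000, DF = 0.878817, PV = 25.485696
  t = 4.0000: CF_t = 29.000000, DF = 0.841779, PV = 24.411586
  t = 5.0000: CF_t = 1029.000000, DF = 0.806302, PV = 829.684318
Price P = sum_t PV_t = 933.966445

Answer: Price = 933.9664


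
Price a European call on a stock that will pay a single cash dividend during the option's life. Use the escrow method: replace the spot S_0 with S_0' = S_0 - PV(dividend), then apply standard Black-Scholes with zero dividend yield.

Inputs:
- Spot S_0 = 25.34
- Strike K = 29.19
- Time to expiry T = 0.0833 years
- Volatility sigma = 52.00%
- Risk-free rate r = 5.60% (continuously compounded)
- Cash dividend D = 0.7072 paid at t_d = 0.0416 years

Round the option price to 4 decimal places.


PV(D) = D * exp(-r * t_d) = 0.7072 * 0.99767311 = 0.70555442
S_0' = S_0 - PV(D) = 25.3400 - 0.70555442 = 24.63444558
d1 = (ln(S_0'/K) + (r + sigma^2/2)*T) / (sigma*sqrt(T)) = -1.02447004
d2 = d1 - sigma*sqrt(T) = -1.17455109
exp(-rT) = 0.99534606
N(d1) = 0.15280666; N(d2) = 0.12008718
C = S_0' * N(d1) - K * exp(-rT) * N(d2) = 24.63444558 * 0.15280666 - 29.1900 * 0.99534606 * 0.12008718 = 0.2753

Answer: Price = 0.2753


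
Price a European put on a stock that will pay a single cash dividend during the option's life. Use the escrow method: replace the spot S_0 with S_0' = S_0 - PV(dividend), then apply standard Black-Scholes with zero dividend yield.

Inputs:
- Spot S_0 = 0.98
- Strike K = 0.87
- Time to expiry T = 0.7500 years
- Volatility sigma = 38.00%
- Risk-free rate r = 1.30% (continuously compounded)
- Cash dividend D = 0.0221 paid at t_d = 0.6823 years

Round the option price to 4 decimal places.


Answer: Price = 0.0767

Derivation:
PV(D) = D * exp(-r * t_d) = 0.0221 * 0.99116932 = 0.02190484
S_0' = S_0 - PV(D) = 0.9800 - 0.02190484 = 0.95809516
d1 = (ln(S_0'/K) + (r + sigma^2/2)*T) / (sigma*sqrt(T)) = 0.48726506
d2 = d1 - sigma*sqrt(T) = 0.15817541
exp(-rT) = 0.99029738
N(-d1) = 0.31303525; N(-d2) = 0.43715929
P = K * exp(-rT) * N(-d2) - S_0' * N(-d1) = 0.8700 * 0.99029738 * 0.43715929 - 0.95809516 * 0.31303525 = 0.0767


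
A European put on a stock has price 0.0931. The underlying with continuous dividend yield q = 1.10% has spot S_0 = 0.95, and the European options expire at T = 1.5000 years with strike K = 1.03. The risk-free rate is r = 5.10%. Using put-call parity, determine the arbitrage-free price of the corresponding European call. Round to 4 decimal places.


Answer: Call price = 0.0734

Derivation:
Put-call parity: C - P = S_0 * exp(-qT) - K * exp(-rT).
S_0 * exp(-qT) = 0.9500 * 0.98363538 = 0.93445361
K * exp(-rT) = 1.0300 * 0.92635291 = 0.95414350
C = P + S*exp(-qT) - K*exp(-rT)
C = 0.0931 + 0.93445361 - 0.95414350 = 0.0734


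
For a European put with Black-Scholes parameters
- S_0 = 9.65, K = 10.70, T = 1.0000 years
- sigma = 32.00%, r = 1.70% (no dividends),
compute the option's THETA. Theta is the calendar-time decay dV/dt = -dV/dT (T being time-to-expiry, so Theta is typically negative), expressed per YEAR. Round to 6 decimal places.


Answer: Theta = -0.493123

Derivation:
d1 = -0.1096432066; d2 = -0.4296432066
phi(d1) = 0.3965515041; exp(-qT) = 1.0000000000; exp(-rT) = 0.9831436846
Theta = -S*exp(-qT)*phi(d1)*sigma/(2*sqrt(T)) + r*K*exp(-rT)*N(-d2) - q*S*exp(-qT)*N(-d1)
N(-d1) = 0.5436538284; N(-d2) = 0.6662723988; sqrt(T) = 1.0000000000
Term 1 = -9.6500 * 1.0000000000 * 0.3965515041 * 0.3200 / (2 * 1.0000000000) = -0.6122755223
Term 2 = 0.0170 * 10.7000 * 0.9831436846 * 0.6662723988 = 0.1191520491
Term 3 = 0 (no dividend yield, q = 0)
Theta = -0.6122755223 + (0.1191520491) + (0.0000000000) = -0.493123


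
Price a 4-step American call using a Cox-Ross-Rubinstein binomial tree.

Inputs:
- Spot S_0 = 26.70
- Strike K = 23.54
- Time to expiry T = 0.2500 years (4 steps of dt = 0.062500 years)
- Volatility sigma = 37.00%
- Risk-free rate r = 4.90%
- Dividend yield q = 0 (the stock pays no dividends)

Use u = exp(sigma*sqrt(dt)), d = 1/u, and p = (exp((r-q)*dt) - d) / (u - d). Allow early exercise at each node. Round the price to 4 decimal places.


Answer: Price = V(0,0) = 4.1201

Derivation:
dt = T/N = 0.062500
u = exp(sigma*sqrt(dt)) = 1.096913; d = 1/u = 0.911649
p = (exp((r-q)*dt) - d) / (u - d) = 0.493447
Discount per step: exp(-r*dt) = 0.996942
Stock lattice S(k, i) with i counting down-moves:
  k=0: S(0,0) = 26.7000
  k=1: S(1,0) = 29.2876; S(1,1) = 24.3410
  k=2: S(2,0) = 32.1259; S(2,1) = 26.7000; S(2,2) = 22.1905
  k=3: S(3,0) = 35.2394; S(3,1) = 29.2876; S(3,2) = 24.3410; S(3,3) = 20.2299
  k=4: S(4,0) = 38.6545; S(4,1) = 32.1259; S(4,2) = 26.7000; S(4,3) = 22.1905; S(4,4) = 18.4426
Terminal payoffs V(N, i) = max(S_T - K, 0):
  V(4,0) = 15.114514; V(4,1) = 8.585932; V(4,2) = 3.160000; V(4,3) = 0.000000; V(4,4) = 0.000000
Backward induction: V(k, i) = exp(-r*dt) * [p * V(k+1, i) + (1-p) * V(k+1, i+1)]; then take max(V_cont, immediate exercise) for American.
  V(3,0) = exp(-r*dt) * [p*15.114514 + (1-p)*8.585932] = 11.771338; exercise = 11.699357; V(3,0) = max -> 11.771338
  V(3,1) = exp(-r*dt) * [p*8.585932 + (1-p)*3.160000] = 5.819562; exercise = 5.747581; V(3,1) = max -> 5.819562
  V(3,2) = exp(-r*dt) * [p*3.160000 + (1-p)*0.000000] = 1.554525; exercise = 0.801034; V(3,2) = max -> 1.554525
  V(3,3) = exp(-r*dt) * [p*0.000000 + (1-p)*0.000000] = 0.000000; exercise = 0.000000; V(3,3) = max -> 0.000000
  V(2,0) = exp(-r*dt) * [p*11.771338 + (1-p)*5.819562] = 8.729674; exercise = 8.585932; V(2,0) = max -> 8.729674
  V(2,1) = exp(-r*dt) * [p*5.819562 + (1-p)*1.554525] = 3.647907; exercise = 3.160000; V(2,1) = max -> 3.647907
  V(2,2) = exp(-r*dt) * [p*1.554525 + (1-p)*0.000000] = 0.764731; exercise = 0.000000; V(2,2) = max -> 0.764731
  V(1,0) = exp(-r*dt) * [p*8.729674 + (1-p)*3.647907] = 6.136669; exercise = 5.747581; V(1,0) = max -> 6.136669
  V(1,1) = exp(-r*dt) * [p*3.647907 + (1-p)*0.764731] = 2.180738; exercise = 0.801034; V(1,1) = max -> 2.180738
  V(0,0) = exp(-r*dt) * [p*6.136669 + (1-p)*2.180738] = 4.120144; exercise = 3.160000; V(0,0) = max -> 4.120144


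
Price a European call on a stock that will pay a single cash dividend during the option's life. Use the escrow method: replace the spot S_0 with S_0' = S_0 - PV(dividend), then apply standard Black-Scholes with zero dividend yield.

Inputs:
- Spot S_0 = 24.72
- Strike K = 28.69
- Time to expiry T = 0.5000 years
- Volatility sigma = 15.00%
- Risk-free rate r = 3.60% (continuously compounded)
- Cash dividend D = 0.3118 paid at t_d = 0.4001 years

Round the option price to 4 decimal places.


PV(D) = D * exp(-r * t_d) = 0.3118 * 0.98569964 = 0.30734115
S_0' = S_0 - PV(D) = 24.7200 - 0.30734115 = 24.41265885
d1 = (ln(S_0'/K) + (r + sigma^2/2)*T) / (sigma*sqrt(T)) = -1.29939664
d2 = d1 - sigma*sqrt(T) = -1.40546266
exp(-rT) = 0.98216103
N(d1) = 0.09690392; N(d2) = 0.07994187
C = S_0' * N(d1) - K * exp(-rT) * N(d2) = 24.41265885 * 0.09690392 - 28.6900 * 0.98216103 * 0.07994187 = 0.1131

Answer: Price = 0.1131


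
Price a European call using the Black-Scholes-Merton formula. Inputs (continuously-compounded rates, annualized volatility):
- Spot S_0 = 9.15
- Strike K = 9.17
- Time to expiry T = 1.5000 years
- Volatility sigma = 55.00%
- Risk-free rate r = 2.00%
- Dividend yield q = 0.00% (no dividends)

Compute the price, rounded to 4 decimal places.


d1 = (ln(S/K) + (r - q + 0.5*sigma^2) * T) / (sigma * sqrt(T)) = 0.37809966
d2 = d1 - sigma * sqrt(T) = -0.29551002
exp(-rT) = 0.97044553; exp(-qT) = 1.00000000
C = S_0 * exp(-qT) * N(d1) - K * exp(-rT) * N(d2)
N(d1) = 0.64732172; N(d2) = 0.38380215
C = 9.1500 * 1.00000000 * 0.64732172 - 9.1700 * 0.97044553 * 0.38380215 = 2.5075

Answer: Price = 2.5075


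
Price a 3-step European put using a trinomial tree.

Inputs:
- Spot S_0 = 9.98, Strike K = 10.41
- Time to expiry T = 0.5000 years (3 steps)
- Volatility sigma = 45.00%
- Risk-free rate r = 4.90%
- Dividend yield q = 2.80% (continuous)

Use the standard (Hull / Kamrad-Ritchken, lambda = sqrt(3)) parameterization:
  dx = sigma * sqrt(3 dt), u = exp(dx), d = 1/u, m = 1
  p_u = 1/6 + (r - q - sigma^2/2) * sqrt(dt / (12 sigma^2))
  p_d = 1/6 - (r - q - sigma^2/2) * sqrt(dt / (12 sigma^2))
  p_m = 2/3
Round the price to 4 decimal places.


Answer: Price = V(0,0) = 1.3816

Derivation:
dt = T/N = 0.166667; dx = sigma*sqrt(3*dt) = 0.318198
u = exp(dx) = 1.374648; d = 1/u = 0.727459
p_u = 0.145650, p_m = 0.666667, p_d = 0.187683
Discount per step: exp(-r*dt) = 0.991867
Stock lattice S(k, j) with j the centered position index:
  k=0: S(0,+0) = 9.9800
  k=1: S(1,-1) = 7.2600; S(1,+0) = 9.9800; S(1,+1) = 13.7190
  k=2: S(2,-2) = 5.2814; S(2,-1) = 7.2600; S(2,+0) = 9.9800; S(2,+1) = 13.7190; S(2,+2) = 18.8588
  k=3: S(3,-3) = 3.8420; S(3,-2) = 5.2814; S(3,-1) = 7.2600; S(3,+0) = 9.9800; S(3,+1) = 13.7190; S(3,+2) = 18.8588; S(3,+3) = 25.9242
Terminal payoffs V(N, j) = max(K - S_T, 0):
  V(3,-3) = 6.568016; V(3,-2) = 5.128622; V(3,-1) = 3.149962; V(3,+0) = 0.430000; V(3,+1) = 0.000000; V(3,+2) = 0.000000; V(3,+3) = 0.000000
Backward induction: V(k, j) = exp(-r*dt) * [p_u * V(k+1, j+1) + p_m * V(k+1, j) + p_d * V(k+1, j-1)]
  V(2,-2) = exp(-r*dt) * [p_u*3.149962 + p_m*5.128622 + p_d*6.568016] = 5.069015
  V(2,-1) = exp(-r*dt) * [p_u*0.430000 + p_m*3.149962 + p_d*5.128622] = 3.099744
  V(2,+0) = exp(-r*dt) * [p_u*0.000000 + p_m*0.430000 + p_d*3.149962] = 0.870722
  V(2,+1) = exp(-r*dt) * [p_u*0.000000 + p_m*0.000000 + p_d*0.430000] = 0.080047
  V(2,+2) = exp(-r*dt) * [p_u*0.000000 + p_m*0.000000 + p_d*0.000000] = 0.000000
  V(1,-1) = exp(-r*dt) * [p_u*0.870722 + p_m*3.099744 + p_d*5.069015] = 3.119109
  V(1,+0) = exp(-r*dt) * [p_u*0.080047 + p_m*0.870722 + p_d*3.099744] = 1.164363
  V(1,+1) = exp(-r*dt) * [p_u*0.000000 + p_m*0.080047 + p_d*0.870722] = 0.215022
  V(0,+0) = exp(-r*dt) * [p_u*0.215022 + p_m*1.164363 + p_d*3.119109] = 1.381636


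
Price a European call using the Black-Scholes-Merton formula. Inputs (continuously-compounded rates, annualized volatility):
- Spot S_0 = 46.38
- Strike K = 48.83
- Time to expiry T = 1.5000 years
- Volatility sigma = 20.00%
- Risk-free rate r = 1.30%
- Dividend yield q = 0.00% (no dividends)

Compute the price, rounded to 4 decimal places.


Answer: Price = 3.8798

Derivation:
d1 = (ln(S/K) + (r - q + 0.5*sigma^2) * T) / (sigma * sqrt(T)) = -0.00806922
d2 = d1 - sigma * sqrt(T) = -0.25301819
exp(-rT) = 0.98068890; exp(-qT) = 1.00000000
C = S_0 * exp(-qT) * N(d1) - K * exp(-rT) * N(d2)
N(d1) = 0.49678088; N(d2) = 0.40012708
C = 46.3800 * 1.00000000 * 0.49678088 - 48.8300 * 0.98068890 * 0.40012708 = 3.8798


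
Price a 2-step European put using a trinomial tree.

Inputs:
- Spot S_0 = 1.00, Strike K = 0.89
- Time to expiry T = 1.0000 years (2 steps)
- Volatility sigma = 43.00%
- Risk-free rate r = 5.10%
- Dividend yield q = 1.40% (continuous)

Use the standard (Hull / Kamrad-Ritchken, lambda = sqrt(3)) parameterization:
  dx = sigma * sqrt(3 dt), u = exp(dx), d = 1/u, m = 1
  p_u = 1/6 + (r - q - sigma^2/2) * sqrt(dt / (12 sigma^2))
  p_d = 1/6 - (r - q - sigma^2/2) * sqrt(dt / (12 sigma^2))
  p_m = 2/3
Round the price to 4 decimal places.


dt = T/N = 0.500000; dx = sigma*sqrt(3*dt) = 0.526640
u = exp(dx) = 1.693234; d = 1/u = 0.590586
p_u = 0.140344, p_m = 0.666667, p_d = 0.192989
Discount per step: exp(-r*dt) = 0.974822
Stock lattice S(k, j) with j the centered position index:
  k=0: S(0,+0) = 1.0000
  k=1: S(1,-1) = 0.5906; S(1,+0) = 1.0000; S(1,+1) = 1.6932
  k=2: S(2,-2) = 0.3488; S(2,-1) = 0.5906; S(2,+0) = 1.0000; S(2,+1) = 1.6932; S(2,+2) = 2.8670
Terminal payoffs V(N, j) = max(K - S_T, 0):
  V(2,-2) = 0.541208; V(2,-1) = 0.299414; V(2,+0) = 0.000000; V(2,+1) = 0.000000; V(2,+2) = 0.000000
Backward induction: V(k, j) = exp(-r*dt) * [p_u * V(k+1, j+1) + p_m * V(k+1, j) + p_d * V(k+1, j-1)]
  V(1,-1) = exp(-r*dt) * [p_u*0.000000 + p_m*0.299414 + p_d*0.541208] = 0.296401
  V(1,+0) = exp(-r*dt) * [p_u*0.000000 + p_m*0.000000 + p_d*0.299414] = 0.056329
  V(1,+1) = exp(-r*dt) * [p_u*0.000000 + p_m*0.000000 + p_d*0.000000] = 0.000000
  V(0,+0) = exp(-r*dt) * [p_u*0.000000 + p_m*0.056329 + p_d*0.296401] = 0.092369

Answer: Price = V(0,0) = 0.0924


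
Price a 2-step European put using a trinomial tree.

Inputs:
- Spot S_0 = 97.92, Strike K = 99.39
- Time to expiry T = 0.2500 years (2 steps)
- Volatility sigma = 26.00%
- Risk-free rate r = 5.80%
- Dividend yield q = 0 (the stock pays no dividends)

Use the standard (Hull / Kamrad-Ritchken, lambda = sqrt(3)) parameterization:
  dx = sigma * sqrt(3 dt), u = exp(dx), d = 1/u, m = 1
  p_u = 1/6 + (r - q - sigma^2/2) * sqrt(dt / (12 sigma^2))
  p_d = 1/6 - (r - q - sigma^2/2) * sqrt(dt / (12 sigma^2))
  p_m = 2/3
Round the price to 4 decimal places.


Answer: Price = V(0,0) = 4.6905

Derivation:
dt = T/N = 0.125000; dx = sigma*sqrt(3*dt) = 0.159217
u = exp(dx) = 1.172592; d = 1/u = 0.852811
p_u = 0.176166, p_m = 0.666667, p_d = 0.157167
Discount per step: exp(-r*dt) = 0.992776
Stock lattice S(k, j) with j the centered position index:
  k=0: S(0,+0) = 97.9200
  k=1: S(1,-1) = 83.5073; S(1,+0) = 97.9200; S(1,+1) = 114.8202
  k=2: S(2,-2) = 71.2160; S(2,-1) = 83.5073; S(2,+0) = 97.9200; S(2,+1) = 114.8202; S(2,+2) = 134.6373
Terminal payoffs V(N, j) = max(K - S_T, 0):
  V(2,-2) = 28.174026; V(2,-1) = 15.882706; V(2,+0) = 1.470000; V(2,+1) = 0.000000; V(2,+2) = 0.000000
Backward induction: V(k, j) = exp(-r*dt) * [p_u * V(k+1, j+1) + p_m * V(k+1, j) + p_d * V(k+1, j-1)]
  V(1,-1) = exp(-r*dt) * [p_u*1.470000 + p_m*15.882706 + p_d*28.174026] = 15.165117
  V(1,+0) = exp(-r*dt) * [p_u*0.000000 + p_m*1.470000 + p_d*15.882706] = 3.451126
  V(1,+1) = exp(-r*dt) * [p_u*0.000000 + p_m*0.000000 + p_d*1.470000] = 0.229367
  V(0,+0) = exp(-r*dt) * [p_u*0.229367 + p_m*3.451126 + p_d*15.165117] = 4.690484


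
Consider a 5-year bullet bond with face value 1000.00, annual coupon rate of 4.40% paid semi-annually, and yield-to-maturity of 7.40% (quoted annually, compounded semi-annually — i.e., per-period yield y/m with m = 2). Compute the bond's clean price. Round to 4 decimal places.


Coupon per period c = face * coupon_rate / m = 22.000000
Periods per year m = 2; per-period yield y/m = 0.037000
Number of cashflows N = 10
Cashflows (t years, CF_t, discount factor 1/(1+y/m)^(m*t), PV):
  t = 0.5000: CF_t = 22.000000, DF = 0.964320, PV = 21.215043
  t = 1.0000: CF_t = 22.000000, DF = 0.929913, PV = 20.458094
  t = 1.5000: CF_t = 22.000000, DF = 0.896734, PV = 19.728152
  t = 2.0000: CF_t = 22.000000, DF = 0.864739, PV = 19.024255
  t = 2.5000: CF_t = 22.000000, DF = 0.833885, PV = 18.345472
  t = 3.0000: CF_t = 22.000000, DF = 0.804132, PV = 17.690909
  t = 3.5000: CF_t = 22.000000, DF = 0.775441, PV = 17.059700
  t = 4.0000: CF_t = 22.000000, DF = 0.747773, PV = 16.451012
  t = 4.5000: CF_t = 22.000000, DF = 0.721093, PV = 15.864043
  t = 5.0000: CF_t = 1022.000000, DF = 0.695364, PV = 710.662390
Price P = sum_t PV_t = 876.499070

Answer: Price = 876.4991


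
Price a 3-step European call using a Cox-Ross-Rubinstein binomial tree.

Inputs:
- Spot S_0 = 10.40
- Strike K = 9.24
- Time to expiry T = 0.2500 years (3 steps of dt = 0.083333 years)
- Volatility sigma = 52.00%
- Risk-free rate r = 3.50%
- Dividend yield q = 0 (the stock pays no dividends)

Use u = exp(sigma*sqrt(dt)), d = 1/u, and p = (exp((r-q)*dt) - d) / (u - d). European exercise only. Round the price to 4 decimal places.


Answer: Price = V(0,0) = 1.7342

Derivation:
dt = T/N = 0.083333
u = exp(sigma*sqrt(dt)) = 1.161963; d = 1/u = 0.860612
p = (exp((r-q)*dt) - d) / (u - d) = 0.472235
Discount per step: exp(-r*dt) = 0.997088
Stock lattice S(k, i) with i counting down-moves:
  k=0: S(0,0) = 10.4000
  k=1: S(1,0) = 12.0844; S(1,1) = 8.9504
  k=2: S(2,0) = 14.0417; S(2,1) = 10.4000; S(2,2) = 7.7028
  k=3: S(3,0) = 16.3159; S(3,1) = 12.0844; S(3,2) = 8.9504; S(3,3) = 6.6291
Terminal payoffs V(N, i) = max(S_T - K, 0):
  V(3,0) = 7.075882; V(3,1) = 2.844418; V(3,2) = 0.000000; V(3,3) = 0.000000
Backward induction: V(k, i) = exp(-r*dt) * [p * V(k+1, i) + (1-p) * V(k+1, i+1)].
  V(2,0) = exp(-r*dt) * [p*7.075882 + (1-p)*2.844418] = 4.828561
  V(2,1) = exp(-r*dt) * [p*2.844418 + (1-p)*0.000000] = 1.339323
  V(2,2) = exp(-r*dt) * [p*0.000000 + (1-p)*0.000000] = 0.000000
  V(1,0) = exp(-r*dt) * [p*4.828561 + (1-p)*1.339323] = 2.978365
  V(1,1) = exp(-r*dt) * [p*1.339323 + (1-p)*0.000000] = 0.630633
  V(0,0) = exp(-r*dt) * [p*2.978365 + (1-p)*0.630633] = 1.734249
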